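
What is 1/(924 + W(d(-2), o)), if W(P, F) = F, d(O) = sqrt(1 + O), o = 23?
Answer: 1/947 ≈ 0.0010560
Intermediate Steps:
1/(924 + W(d(-2), o)) = 1/(924 + 23) = 1/947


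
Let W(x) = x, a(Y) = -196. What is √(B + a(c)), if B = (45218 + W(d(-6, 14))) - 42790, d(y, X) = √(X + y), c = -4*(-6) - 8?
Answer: √(2232 + 2*√2) ≈ 47.274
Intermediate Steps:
c = 16 (c = 24 - 8 = 16)
B = 2428 + 2*√2 (B = (45218 + √(14 - 6)) - 42790 = (45218 + √8) - 42790 = (45218 + 2*√2) - 42790 = 2428 + 2*√2 ≈ 2430.8)
√(B + a(c)) = √((2428 + 2*√2) - 196) = √(2232 + 2*√2)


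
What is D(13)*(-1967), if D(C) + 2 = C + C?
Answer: -47208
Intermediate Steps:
D(C) = -2 + 2*C (D(C) = -2 + (C + C) = -2 + 2*C)
D(13)*(-1967) = (-2 + 2*13)*(-1967) = (-2 + 26)*(-1967) = 24*(-1967) = -47208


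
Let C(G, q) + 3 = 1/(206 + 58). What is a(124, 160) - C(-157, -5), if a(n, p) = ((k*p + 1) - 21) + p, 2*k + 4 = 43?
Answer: 861431/264 ≈ 3263.0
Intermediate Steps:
k = 39/2 (k = -2 + (½)*43 = -2 + 43/2 = 39/2 ≈ 19.500)
a(n, p) = -20 + 41*p/2 (a(n, p) = ((39*p/2 + 1) - 21) + p = ((1 + 39*p/2) - 21) + p = (-20 + 39*p/2) + p = -20 + 41*p/2)
C(G, q) = -791/264 (C(G, q) = -3 + 1/(206 + 58) = -3 + 1/264 = -791/264)
a(124, 160) - C(-157, -5) = (-20 + (41/2)*160) - 1*(-791/264) = (-20 + 3280) + 791/264 = 3260 + 791/264 = 861431/264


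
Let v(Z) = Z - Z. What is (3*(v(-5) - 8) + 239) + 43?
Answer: 258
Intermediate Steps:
v(Z) = 0
(3*(v(-5) - 8) + 239) + 43 = (3*(0 - 8) + 239) + 43 = (3*(-8) + 239) + 43 = (-24 + 239) + 43 = 215 + 43 = 258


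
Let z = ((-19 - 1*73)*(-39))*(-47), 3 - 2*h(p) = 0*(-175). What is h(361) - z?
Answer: 337275/2 ≈ 1.6864e+5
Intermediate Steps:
h(p) = 3/2 (h(p) = 3/2 - 0*(-175) = 3/2 - 1/2*0 = 3/2 + 0 = 3/2)
z = -168636 (z = ((-19 - 73)*(-39))*(-47) = -92*(-39)*(-47) = 3588*(-47) = -168636)
h(361) - z = 3/2 - 1*(-168636) = 3/2 + 168636 = 337275/2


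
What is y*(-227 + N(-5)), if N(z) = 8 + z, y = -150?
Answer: 33600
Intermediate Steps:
y*(-227 + N(-5)) = -150*(-227 + (8 - 5)) = -150*(-227 + 3) = -150*(-224) = 33600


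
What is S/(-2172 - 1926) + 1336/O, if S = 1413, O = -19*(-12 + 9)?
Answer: 1798129/77862 ≈ 23.094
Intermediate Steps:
O = 57 (O = -19*(-3) = 57)
S/(-2172 - 1926) + 1336/O = 1413/(-2172 - 1926) + 1336/57 = 1413/(-4098) + 1336*(1/57) = 1413*(-1/4098) + 1336/57 = -471/1366 + 1336/57 = 1798129/77862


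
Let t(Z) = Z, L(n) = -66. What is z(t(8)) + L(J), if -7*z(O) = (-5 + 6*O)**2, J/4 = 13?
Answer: -2311/7 ≈ -330.14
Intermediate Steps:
J = 52 (J = 4*13 = 52)
z(O) = -(-5 + 6*O)**2/7
z(t(8)) + L(J) = -(-5 + 6*8)**2/7 - 66 = -(-5 + 48)**2/7 - 66 = -1/7*43**2 - 66 = -1/7*1849 - 66 = -1849/7 - 66 = -2311/7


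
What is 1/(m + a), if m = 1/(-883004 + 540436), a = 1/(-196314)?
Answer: -33625447176/269441 ≈ -1.2480e+5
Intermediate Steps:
a = -1/196314 ≈ -5.0939e-6
m = -1/342568 (m = 1/(-342568) = -1/342568 ≈ -2.9191e-6)
1/(m + a) = 1/(-1/342568 - 1/196314) = 1/(-269441/33625447176) = -33625447176/269441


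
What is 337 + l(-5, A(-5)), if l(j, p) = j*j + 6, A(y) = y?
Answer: 368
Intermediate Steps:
l(j, p) = 6 + j**2 (l(j, p) = j**2 + 6 = 6 + j**2)
337 + l(-5, A(-5)) = 337 + (6 + (-5)**2) = 337 + (6 + 25) = 337 + 31 = 368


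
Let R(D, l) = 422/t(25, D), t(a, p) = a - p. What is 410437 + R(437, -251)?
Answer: 84549811/206 ≈ 4.1044e+5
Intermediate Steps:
R(D, l) = 422/(25 - D)
410437 + R(437, -251) = 410437 - 422/(-25 + 437) = 410437 - 422/412 = 410437 - 422*1/412 = 410437 - 211/206 = 84549811/206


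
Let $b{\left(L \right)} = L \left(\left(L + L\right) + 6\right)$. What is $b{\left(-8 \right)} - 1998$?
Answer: $-1918$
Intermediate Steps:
$b{\left(L \right)} = L \left(6 + 2 L\right)$ ($b{\left(L \right)} = L \left(2 L + 6\right) = L \left(6 + 2 L\right)$)
$b{\left(-8 \right)} - 1998 = 2 \left(-8\right) \left(3 - 8\right) - 1998 = 2 \left(-8\right) \left(-5\right) + \left(-2198 + 200\right) = 80 - 1998 = -1918$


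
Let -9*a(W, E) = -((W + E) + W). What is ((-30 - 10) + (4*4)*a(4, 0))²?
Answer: 53824/81 ≈ 664.49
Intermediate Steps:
a(W, E) = E/9 + 2*W/9 (a(W, E) = -(-1)*((W + E) + W)/9 = -(-1)*((E + W) + W)/9 = -(-1)*(E + 2*W)/9 = -(-E - 2*W)/9 = E/9 + 2*W/9)
((-30 - 10) + (4*4)*a(4, 0))² = ((-30 - 10) + (4*4)*((⅑)*0 + (2/9)*4))² = (-40 + 16*(0 + 8/9))² = (-40 + 16*(8/9))² = (-40 + 128/9)² = (-232/9)² = 53824/81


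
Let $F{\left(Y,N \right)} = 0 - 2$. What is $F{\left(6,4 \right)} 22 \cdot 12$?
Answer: $-528$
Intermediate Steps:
$F{\left(Y,N \right)} = -2$
$F{\left(6,4 \right)} 22 \cdot 12 = \left(-2\right) 22 \cdot 12 = \left(-44\right) 12 = -528$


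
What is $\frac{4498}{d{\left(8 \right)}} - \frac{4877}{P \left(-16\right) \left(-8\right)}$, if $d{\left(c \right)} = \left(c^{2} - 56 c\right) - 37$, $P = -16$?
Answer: $- \frac{7158687}{862208} \approx -8.3027$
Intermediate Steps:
$d{\left(c \right)} = -37 + c^{2} - 56 c$
$\frac{4498}{d{\left(8 \right)}} - \frac{4877}{P \left(-16\right) \left(-8\right)} = \frac{4498}{-37 + 8^{2} - 448} - \frac{4877}{\left(-16\right) \left(-16\right) \left(-8\right)} = \frac{4498}{-37 + 64 - 448} - \frac{4877}{256 \left(-8\right)} = \frac{4498}{-421} - \frac{4877}{-2048} = 4498 \left(- \frac{1}{421}\right) - - \frac{4877}{2048} = - \frac{4498}{421} + \frac{4877}{2048} = - \frac{7158687}{862208}$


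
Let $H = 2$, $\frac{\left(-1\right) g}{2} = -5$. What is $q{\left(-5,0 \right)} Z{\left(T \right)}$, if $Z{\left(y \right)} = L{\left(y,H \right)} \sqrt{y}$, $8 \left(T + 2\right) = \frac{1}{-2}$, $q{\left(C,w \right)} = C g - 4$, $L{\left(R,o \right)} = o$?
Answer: $- 27 i \sqrt{33} \approx - 155.1 i$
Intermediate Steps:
$g = 10$ ($g = \left(-2\right) \left(-5\right) = 10$)
$q{\left(C,w \right)} = -4 + 10 C$ ($q{\left(C,w \right)} = C 10 - 4 = 10 C - 4 = -4 + 10 C$)
$T = - \frac{33}{16}$ ($T = -2 + \frac{1}{8 \left(-2\right)} = -2 + \frac{1}{8} \left(- \frac{1}{2}\right) = -2 - \frac{1}{16} = - \frac{33}{16} \approx -2.0625$)
$Z{\left(y \right)} = 2 \sqrt{y}$
$q{\left(-5,0 \right)} Z{\left(T \right)} = \left(-4 + 10 \left(-5\right)\right) 2 \sqrt{- \frac{33}{16}} = \left(-4 - 50\right) 2 \frac{i \sqrt{33}}{4} = - 54 \frac{i \sqrt{33}}{2} = - 27 i \sqrt{33}$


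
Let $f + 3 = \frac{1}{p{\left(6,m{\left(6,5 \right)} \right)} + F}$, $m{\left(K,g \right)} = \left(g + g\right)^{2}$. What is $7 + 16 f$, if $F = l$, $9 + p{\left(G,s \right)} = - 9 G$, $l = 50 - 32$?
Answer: $- \frac{1861}{45} \approx -41.356$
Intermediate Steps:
$m{\left(K,g \right)} = 4 g^{2}$ ($m{\left(K,g \right)} = \left(2 g\right)^{2} = 4 g^{2}$)
$l = 18$
$p{\left(G,s \right)} = -9 - 9 G$
$F = 18$
$f = - \frac{136}{45}$ ($f = -3 + \frac{1}{\left(-9 - 54\right) + 18} = -3 + \frac{1}{-63 + 18} = -3 + \frac{1}{-45} = -3 - \frac{1}{45} = - \frac{136}{45} \approx -3.0222$)
$7 + 16 f = 7 + 16 \left(- \frac{136}{45}\right) = 7 - \frac{2176}{45} = - \frac{1861}{45}$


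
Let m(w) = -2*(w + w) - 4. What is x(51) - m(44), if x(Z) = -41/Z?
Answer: 9139/51 ≈ 179.20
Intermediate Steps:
m(w) = -4 - 4*w (m(w) = -4*w - 4 = -4 - 4*w)
x(51) - m(44) = -41/51 - (-4 - 4*44) = -41*1/51 - (-4 - 176) = -41/51 - 1*(-180) = -41/51 + 180 = 9139/51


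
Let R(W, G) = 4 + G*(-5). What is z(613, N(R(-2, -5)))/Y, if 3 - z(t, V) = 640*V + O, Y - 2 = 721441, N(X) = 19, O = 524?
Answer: -4227/240481 ≈ -0.017577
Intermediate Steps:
R(W, G) = 4 - 5*G
Y = 721443 (Y = 2 + 721441 = 721443)
z(t, V) = -521 - 640*V (z(t, V) = 3 - (640*V + 524) = 3 - (524 + 640*V) = 3 + (-524 - 640*V) = -521 - 640*V)
z(613, N(R(-2, -5)))/Y = (-521 - 640*19)/721443 = (-521 - 12160)*(1/721443) = -12681*1/721443 = -4227/240481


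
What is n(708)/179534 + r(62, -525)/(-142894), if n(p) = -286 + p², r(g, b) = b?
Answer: 35840502841/12827165698 ≈ 2.7941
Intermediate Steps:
n(708)/179534 + r(62, -525)/(-142894) = (-286 + 708²)/179534 - 525/(-142894) = (-286 + 501264)*(1/179534) - 525*(-1/142894) = 500978*(1/179534) + 525/142894 = 250489/89767 + 525/142894 = 35840502841/12827165698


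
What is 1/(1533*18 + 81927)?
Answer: 1/109521 ≈ 9.1307e-6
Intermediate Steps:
1/(1533*18 + 81927) = 1/(27594 + 81927) = 1/109521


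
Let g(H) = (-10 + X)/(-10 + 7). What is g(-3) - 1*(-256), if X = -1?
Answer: 779/3 ≈ 259.67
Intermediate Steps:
g(H) = 11/3 (g(H) = (-10 - 1)/(-10 + 7) = -11/(-3) = -11*(-1/3) = 11/3)
g(-3) - 1*(-256) = 11/3 - 1*(-256) = 11/3 + 256 = 779/3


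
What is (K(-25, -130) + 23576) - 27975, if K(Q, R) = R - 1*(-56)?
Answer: -4473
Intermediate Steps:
K(Q, R) = 56 + R (K(Q, R) = R + 56 = 56 + R)
(K(-25, -130) + 23576) - 27975 = ((56 - 130) + 23576) - 27975 = (-74 + 23576) - 27975 = 23502 - 27975 = -4473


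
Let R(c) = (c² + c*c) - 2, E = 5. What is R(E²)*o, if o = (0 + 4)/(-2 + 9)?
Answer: 4992/7 ≈ 713.14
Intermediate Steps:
R(c) = -2 + 2*c² (R(c) = (c² + c²) - 2 = 2*c² - 2 = -2 + 2*c²)
o = 4/7 ≈ 0.57143
R(E²)*o = (-2 + 2*(5²)²)*(4/7) = (-2 + 2*25²)*(4/7) = (-2 + 2*625)*(4/7) = (-2 + 1250)*(4/7) = 1248*(4/7) = 4992/7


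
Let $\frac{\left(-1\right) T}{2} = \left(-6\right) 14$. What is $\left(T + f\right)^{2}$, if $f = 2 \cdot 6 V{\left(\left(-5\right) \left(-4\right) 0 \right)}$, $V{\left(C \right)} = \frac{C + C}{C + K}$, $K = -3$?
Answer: $28224$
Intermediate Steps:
$T = 168$ ($T = - 2 \left(\left(-6\right) 14\right) = \left(-2\right) \left(-84\right) = 168$)
$V{\left(C \right)} = \frac{2 C}{-3 + C}$ ($V{\left(C \right)} = \frac{C + C}{C - 3} = \frac{2 C}{-3 + C}$)
$f = 0$ ($f = 2 \cdot 6 \frac{2 \left(-5\right) \left(-4\right) 0}{-3 + \left(-5\right) \left(-4\right) 0} = 12 \frac{2 \cdot 20 \cdot 0}{-3 + 20 \cdot 0} = 12 \cdot 2 \cdot 0 \frac{1}{-3 + 0} = 12 \cdot 2 \cdot 0 \frac{1}{-3} = 12 \cdot 2 \cdot 0 \left(- \frac{1}{3}\right) = 12 \cdot 0 = 0$)
$\left(T + f\right)^{2} = \left(168 + 0\right)^{2} = 168^{2} = 28224$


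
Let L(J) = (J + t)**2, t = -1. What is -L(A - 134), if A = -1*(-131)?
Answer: -16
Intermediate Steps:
A = 131
L(J) = (-1 + J)**2 (L(J) = (J - 1)**2 = (-1 + J)**2)
-L(A - 134) = -(-1 + (131 - 134))**2 = -(-1 - 3)**2 = -1*(-4)**2 = -1*16 = -16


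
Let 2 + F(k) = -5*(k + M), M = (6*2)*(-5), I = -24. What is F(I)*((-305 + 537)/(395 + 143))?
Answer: 48488/269 ≈ 180.25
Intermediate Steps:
M = -60 (M = 12*(-5) = -60)
F(k) = 298 - 5*k (F(k) = -2 - 5*(k - 60) = -2 - 5*(-60 + k) = -2 + (300 - 5*k) = 298 - 5*k)
F(I)*((-305 + 537)/(395 + 143)) = (298 - 5*(-24))*((-305 + 537)/(395 + 143)) = (298 + 120)*(232/538) = 418*(232*(1/538)) = 418*(116/269) = 48488/269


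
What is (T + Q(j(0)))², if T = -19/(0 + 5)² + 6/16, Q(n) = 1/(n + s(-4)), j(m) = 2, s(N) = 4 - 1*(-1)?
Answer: 114921/1960000 ≈ 0.058633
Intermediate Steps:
s(N) = 5 (s(N) = 4 + 1 = 5)
Q(n) = 1/(5 + n) (Q(n) = 1/(n + 5) = 1/(5 + n))
T = -77/200 (T = -19/(5²) + 6*(1/16) = -19/25 + 3/8 = -77/200 ≈ -0.38500)
(T + Q(j(0)))² = (-77/200 + 1/(5 + 2))² = (-77/200 + 1/7)² = (-77/200 + ⅐)² = (-339/1400)² = 114921/1960000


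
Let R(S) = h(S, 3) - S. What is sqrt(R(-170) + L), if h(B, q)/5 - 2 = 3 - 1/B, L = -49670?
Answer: I*sqrt(57193066)/34 ≈ 222.43*I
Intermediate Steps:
h(B, q) = 25 - 5/B (h(B, q) = 10 + 5*(3 - 1/B) = 10 + (15 - 5/B) = 25 - 5/B)
R(S) = 25 - S - 5/S (R(S) = (25 - 5/S) - S = 25 - S - 5/S)
sqrt(R(-170) + L) = sqrt((25 - 1*(-170) - 5/(-170)) - 49670) = sqrt((25 + 170 - 5*(-1/170)) - 49670) = sqrt((25 + 170 + 1/34) - 49670) = sqrt(6631/34 - 49670) = sqrt(-1682149/34) = I*sqrt(57193066)/34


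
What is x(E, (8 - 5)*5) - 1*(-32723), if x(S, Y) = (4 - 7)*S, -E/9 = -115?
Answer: 29618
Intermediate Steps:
E = 1035 (E = -9*(-115) = 1035)
x(S, Y) = -3*S
x(E, (8 - 5)*5) - 1*(-32723) = -3*1035 - 1*(-32723) = -3105 + 32723 = 29618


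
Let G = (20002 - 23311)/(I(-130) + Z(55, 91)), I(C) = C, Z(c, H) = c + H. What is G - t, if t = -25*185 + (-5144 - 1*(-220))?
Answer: 149475/16 ≈ 9342.2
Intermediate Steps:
Z(c, H) = H + c
G = -3309/16 (G = (20002 - 23311)/(-130 + (91 + 55)) = -3309/(-130 + 146) = -3309/16 ≈ -206.81)
t = -9549 (t = -4625 + (-5144 + 220) = -4625 - 4924 = -9549)
G - t = -3309/16 - 1*(-9549) = -3309/16 + 9549 = 149475/16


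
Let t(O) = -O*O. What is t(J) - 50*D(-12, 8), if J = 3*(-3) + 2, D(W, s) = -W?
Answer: -649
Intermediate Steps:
J = -7 (J = -9 + 2 = -7)
t(O) = -O²
t(J) - 50*D(-12, 8) = -1*(-7)² - (-50)*(-12) = -1*49 - 50*12 = -49 - 600 = -649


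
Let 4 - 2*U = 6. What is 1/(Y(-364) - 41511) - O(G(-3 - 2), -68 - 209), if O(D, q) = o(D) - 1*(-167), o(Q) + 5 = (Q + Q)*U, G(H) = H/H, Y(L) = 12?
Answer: -6639841/41499 ≈ -160.00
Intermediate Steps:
U = -1 (U = 2 - ½*6 = 2 - 3 = -1)
G(H) = 1
o(Q) = -5 - 2*Q (o(Q) = -5 + (Q + Q)*(-1) = -5 + (2*Q)*(-1) = -5 - 2*Q)
O(D, q) = 162 - 2*D (O(D, q) = (-5 - 2*D) - 1*(-167) = (-5 - 2*D) + 167 = 162 - 2*D)
1/(Y(-364) - 41511) - O(G(-3 - 2), -68 - 209) = 1/(12 - 41511) - (162 - 2*1) = 1/(-41499) - (162 - 2) = -1/41499 - 1*160 = -1/41499 - 160 = -6639841/41499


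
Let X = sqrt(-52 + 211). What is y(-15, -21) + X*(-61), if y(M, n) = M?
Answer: -15 - 61*sqrt(159) ≈ -784.18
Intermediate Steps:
X = sqrt(159) ≈ 12.610
y(-15, -21) + X*(-61) = -15 + sqrt(159)*(-61) = -15 - 61*sqrt(159)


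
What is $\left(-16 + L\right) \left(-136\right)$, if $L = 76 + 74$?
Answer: $-18224$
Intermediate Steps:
$L = 150$
$\left(-16 + L\right) \left(-136\right) = \left(-16 + 150\right) \left(-136\right) = 134 \left(-136\right) = -18224$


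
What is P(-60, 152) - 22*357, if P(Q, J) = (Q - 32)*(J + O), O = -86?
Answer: -13926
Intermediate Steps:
P(Q, J) = (-86 + J)*(-32 + Q) (P(Q, J) = (Q - 32)*(J - 86) = (-32 + Q)*(-86 + J) = (-86 + J)*(-32 + Q))
P(-60, 152) - 22*357 = (2752 - 86*(-60) - 32*152 + 152*(-60)) - 22*357 = (2752 + 5160 - 4864 - 9120) - 1*7854 = -6072 - 7854 = -13926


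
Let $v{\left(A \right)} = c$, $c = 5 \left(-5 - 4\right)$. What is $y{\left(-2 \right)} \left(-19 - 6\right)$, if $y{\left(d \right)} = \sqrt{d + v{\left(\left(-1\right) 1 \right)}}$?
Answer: $- 25 i \sqrt{47} \approx - 171.39 i$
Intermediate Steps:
$c = -45$ ($c = 5 \left(-9\right) = -45$)
$v{\left(A \right)} = -45$
$y{\left(d \right)} = \sqrt{-45 + d}$ ($y{\left(d \right)} = \sqrt{d - 45} = \sqrt{-45 + d}$)
$y{\left(-2 \right)} \left(-19 - 6\right) = \sqrt{-45 - 2} \left(-19 - 6\right) = \sqrt{-47} \left(-25\right) = i \sqrt{47} \left(-25\right) = - 25 i \sqrt{47}$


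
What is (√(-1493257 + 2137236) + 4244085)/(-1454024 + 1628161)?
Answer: 4244085/174137 + √643979/174137 ≈ 24.377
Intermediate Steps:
(√(-1493257 + 2137236) + 4244085)/(-1454024 + 1628161) = (√643979 + 4244085)/174137 = (4244085 + √643979)*(1/174137) = 4244085/174137 + √643979/174137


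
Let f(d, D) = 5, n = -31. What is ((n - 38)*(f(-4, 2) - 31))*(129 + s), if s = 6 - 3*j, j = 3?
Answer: 226044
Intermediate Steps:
s = -3 (s = 6 - 3*3 = 6 - 9 = -3)
((n - 38)*(f(-4, 2) - 31))*(129 + s) = ((-31 - 38)*(5 - 31))*(129 - 3) = -69*(-26)*126 = 1794*126 = 226044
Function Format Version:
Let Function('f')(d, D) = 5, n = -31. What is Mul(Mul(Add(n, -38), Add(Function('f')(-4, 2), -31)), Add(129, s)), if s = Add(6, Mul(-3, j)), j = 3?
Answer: 226044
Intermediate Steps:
s = -3 (s = Add(6, Mul(-3, 3)) = Add(6, -9) = -3)
Mul(Mul(Add(n, -38), Add(Function('f')(-4, 2), -31)), Add(129, s)) = Mul(Mul(Add(-31, -38), Add(5, -31)), Add(129, -3)) = Mul(Mul(-69, -26), 126) = Mul(1794, 126) = 226044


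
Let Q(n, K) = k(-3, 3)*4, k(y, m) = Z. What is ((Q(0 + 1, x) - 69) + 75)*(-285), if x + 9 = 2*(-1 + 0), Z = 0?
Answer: -1710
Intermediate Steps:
k(y, m) = 0
x = -11 (x = -9 + 2*(-1 + 0) = -9 + 2*(-1) = -9 - 2 = -11)
Q(n, K) = 0 (Q(n, K) = 0*4 = 0)
((Q(0 + 1, x) - 69) + 75)*(-285) = ((0 - 69) + 75)*(-285) = (-69 + 75)*(-285) = 6*(-285) = -1710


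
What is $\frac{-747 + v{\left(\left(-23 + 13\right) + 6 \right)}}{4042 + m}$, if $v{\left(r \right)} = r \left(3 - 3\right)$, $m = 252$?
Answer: $- \frac{747}{4294} \approx -0.17396$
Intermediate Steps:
$v{\left(r \right)} = 0$ ($v{\left(r \right)} = r 0 = 0$)
$\frac{-747 + v{\left(\left(-23 + 13\right) + 6 \right)}}{4042 + m} = \frac{-747 + 0}{4042 + 252} = - \frac{747}{4294}$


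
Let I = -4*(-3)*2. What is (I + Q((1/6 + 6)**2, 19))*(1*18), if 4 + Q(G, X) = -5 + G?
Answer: 1909/2 ≈ 954.50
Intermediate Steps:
I = 24 (I = 12*2 = 24)
Q(G, X) = -9 + G (Q(G, X) = -4 + (-5 + G) = -9 + G)
(I + Q((1/6 + 6)**2, 19))*(1*18) = (24 + (-9 + (1/6 + 6)**2))*(1*18) = (24 + (-9 + (1/6 + 6)**2))*18 = (24 + (-9 + (37/6)**2))*18 = (24 + (-9 + 1369/36))*18 = (24 + 1045/36)*18 = (1909/36)*18 = 1909/2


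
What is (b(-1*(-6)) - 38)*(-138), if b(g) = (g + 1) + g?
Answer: 3450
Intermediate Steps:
b(g) = 1 + 2*g (b(g) = (1 + g) + g = 1 + 2*g)
(b(-1*(-6)) - 38)*(-138) = ((1 + 2*(-1*(-6))) - 38)*(-138) = ((1 + 2*6) - 38)*(-138) = ((1 + 12) - 38)*(-138) = (13 - 38)*(-138) = -25*(-138) = 3450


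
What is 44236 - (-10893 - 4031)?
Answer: 59160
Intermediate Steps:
44236 - (-10893 - 4031) = 44236 - 1*(-14924) = 44236 + 14924 = 59160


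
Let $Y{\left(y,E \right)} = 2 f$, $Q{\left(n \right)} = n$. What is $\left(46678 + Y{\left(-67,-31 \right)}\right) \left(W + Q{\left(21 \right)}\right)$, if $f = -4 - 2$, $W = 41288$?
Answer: $1927725794$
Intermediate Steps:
$f = -6$ ($f = -4 - 2 = -6$)
$Y{\left(y,E \right)} = -12$ ($Y{\left(y,E \right)} = 2 \left(-6\right) = -12$)
$\left(46678 + Y{\left(-67,-31 \right)}\right) \left(W + Q{\left(21 \right)}\right) = \left(46678 - 12\right) \left(41288 + 21\right) = 46666 \cdot 41309 = 1927725794$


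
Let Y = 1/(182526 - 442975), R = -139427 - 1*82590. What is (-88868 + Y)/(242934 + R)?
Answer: -23145581733/5447811733 ≈ -4.2486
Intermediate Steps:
R = -222017 (R = -139427 - 82590 = -222017)
Y = -1/260449 (Y = 1/(-260449) = -1/260449 ≈ -3.8395e-6)
(-88868 + Y)/(242934 + R) = (-88868 - 1/260449)/(242934 - 222017) = -23145581733/260449/20917 = -23145581733/260449*1/20917 = -23145581733/5447811733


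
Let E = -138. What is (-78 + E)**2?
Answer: 46656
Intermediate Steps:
(-78 + E)**2 = (-78 - 138)**2 = (-216)**2 = 46656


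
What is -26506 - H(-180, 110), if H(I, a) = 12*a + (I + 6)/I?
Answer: -834809/30 ≈ -27827.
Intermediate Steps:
H(I, a) = 12*a + (6 + I)/I
-26506 - H(-180, 110) = -26506 - (1 + 6/(-180) + 12*110) = -26506 - (1 + 6*(-1/180) + 1320) = -26506 - (1 - 1/30 + 1320) = -26506 - 1*39629/30 = -26506 - 39629/30 = -834809/30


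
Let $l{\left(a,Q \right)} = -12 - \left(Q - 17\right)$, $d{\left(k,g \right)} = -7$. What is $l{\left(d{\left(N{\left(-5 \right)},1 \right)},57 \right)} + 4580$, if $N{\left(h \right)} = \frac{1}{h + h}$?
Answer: $4528$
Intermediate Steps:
$N{\left(h \right)} = \frac{1}{2 h}$
$l{\left(a,Q \right)} = 5 - Q$ ($l{\left(a,Q \right)} = -12 - \left(Q - 17\right) = -12 - \left(-17 + Q\right) = 5 - Q$)
$l{\left(d{\left(N{\left(-5 \right)},1 \right)},57 \right)} + 4580 = \left(5 - 57\right) + 4580 = -52 + 4580 = 4528$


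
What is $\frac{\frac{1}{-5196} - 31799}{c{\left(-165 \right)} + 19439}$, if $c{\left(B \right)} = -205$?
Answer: $- \frac{165227605}{99939864} \approx -1.6533$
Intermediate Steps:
$\frac{\frac{1}{-5196} - 31799}{c{\left(-165 \right)} + 19439} = \frac{\frac{1}{-5196} - 31799}{-205 + 19439} = \frac{- \frac{1}{5196} - 31799}{19234} = \left(- \frac{165227605}{5196}\right) \frac{1}{19234} = - \frac{165227605}{99939864}$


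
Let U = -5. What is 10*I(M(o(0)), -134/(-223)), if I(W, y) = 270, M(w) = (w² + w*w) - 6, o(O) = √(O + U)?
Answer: 2700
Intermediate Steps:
o(O) = √(-5 + O) (o(O) = √(O - 5) = √(-5 + O))
M(w) = -6 + 2*w² (M(w) = (w² + w²) - 6 = 2*w² - 6 = -6 + 2*w²)
10*I(M(o(0)), -134/(-223)) = 10*270 = 2700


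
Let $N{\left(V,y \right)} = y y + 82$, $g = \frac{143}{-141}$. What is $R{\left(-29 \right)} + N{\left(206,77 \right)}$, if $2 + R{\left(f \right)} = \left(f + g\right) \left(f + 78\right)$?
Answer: $\frac{639901}{141} \approx 4538.3$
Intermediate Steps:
$g = - \frac{143}{141}$ ($g = 143 \left(- \frac{1}{141}\right) = - \frac{143}{141} \approx -1.0142$)
$R{\left(f \right)} = -2 + \left(78 + f\right) \left(- \frac{143}{141} + f\right)$ ($R{\left(f \right)} = -2 + \left(f - \frac{143}{141}\right) \left(f + 78\right) = -2 + \left(- \frac{143}{141} + f\right) \left(78 + f\right) = -2 + \left(78 + f\right) \left(- \frac{143}{141} + f\right)$)
$N{\left(V,y \right)} = 82 + y^{2}$ ($N{\left(V,y \right)} = y^{2} + 82 = 82 + y^{2}$)
$R{\left(-29 \right)} + N{\left(206,77 \right)} = \left(- \frac{3812}{47} + \left(-29\right)^{2} + \frac{10855}{141} \left(-29\right)\right) + \left(82 + 77^{2}\right) = \left(- \frac{3812}{47} + 841 - \frac{314795}{141}\right) + \left(82 + 5929\right) = - \frac{207650}{141} + 6011 = \frac{639901}{141}$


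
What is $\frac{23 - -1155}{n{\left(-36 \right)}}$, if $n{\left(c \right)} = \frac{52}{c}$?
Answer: $- \frac{10602}{13} \approx -815.54$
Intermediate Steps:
$\frac{23 - -1155}{n{\left(-36 \right)}} = \frac{23 - -1155}{52 \frac{1}{-36}} = \frac{23 + 1155}{52 \left(- \frac{1}{36}\right)} = \frac{1178}{- \frac{13}{9}} = 1178 \left(- \frac{9}{13}\right) = - \frac{10602}{13}$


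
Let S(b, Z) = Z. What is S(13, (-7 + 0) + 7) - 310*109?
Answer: -33790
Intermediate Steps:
S(13, (-7 + 0) + 7) - 310*109 = ((-7 + 0) + 7) - 310*109 = (-7 + 7) - 33790 = 0 - 33790 = -33790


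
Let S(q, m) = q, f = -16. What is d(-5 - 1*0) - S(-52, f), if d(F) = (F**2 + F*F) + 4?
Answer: 106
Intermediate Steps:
d(F) = 4 + 2*F**2 (d(F) = (F**2 + F**2) + 4 = 2*F**2 + 4 = 4 + 2*F**2)
d(-5 - 1*0) - S(-52, f) = (4 + 2*(-5 - 1*0)**2) - 1*(-52) = (4 + 2*(-5 + 0)**2) + 52 = (4 + 2*(-5)**2) + 52 = (4 + 2*25) + 52 = (4 + 50) + 52 = 54 + 52 = 106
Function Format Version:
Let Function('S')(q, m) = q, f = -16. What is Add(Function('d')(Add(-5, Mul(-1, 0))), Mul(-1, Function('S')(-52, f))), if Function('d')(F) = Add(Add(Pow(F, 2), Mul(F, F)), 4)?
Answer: 106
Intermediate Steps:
Function('d')(F) = Add(4, Mul(2, Pow(F, 2))) (Function('d')(F) = Add(Add(Pow(F, 2), Pow(F, 2)), 4) = Add(Mul(2, Pow(F, 2)), 4) = Add(4, Mul(2, Pow(F, 2))))
Add(Function('d')(Add(-5, Mul(-1, 0))), Mul(-1, Function('S')(-52, f))) = Add(Add(4, Mul(2, Pow(Add(-5, Mul(-1, 0)), 2))), Mul(-1, -52)) = Add(Add(4, Mul(2, Pow(Add(-5, 0), 2))), 52) = Add(Add(4, Mul(2, Pow(-5, 2))), 52) = Add(Add(4, Mul(2, 25)), 52) = Add(Add(4, 50), 52) = Add(54, 52) = 106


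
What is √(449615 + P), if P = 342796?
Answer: √792411 ≈ 890.17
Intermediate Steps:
√(449615 + P) = √(449615 + 342796) = √792411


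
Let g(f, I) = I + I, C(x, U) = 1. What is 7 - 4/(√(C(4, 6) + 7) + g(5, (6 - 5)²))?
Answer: 9 - 2*√2 ≈ 6.1716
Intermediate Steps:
g(f, I) = 2*I
7 - 4/(√(C(4, 6) + 7) + g(5, (6 - 5)²)) = 7 - 4/(√(1 + 7) + 2*(6 - 5)²) = 7 - 4/(√8 + 2*1²) = 7 - 4/(2*√2 + 2*1) = 7 - 4/(2*√2 + 2) = 7 - 4/(2 + 2*√2)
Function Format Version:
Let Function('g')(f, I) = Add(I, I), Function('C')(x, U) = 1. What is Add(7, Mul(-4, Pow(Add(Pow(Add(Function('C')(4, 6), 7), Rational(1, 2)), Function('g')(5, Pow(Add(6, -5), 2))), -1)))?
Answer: Add(9, Mul(-2, Pow(2, Rational(1, 2)))) ≈ 6.1716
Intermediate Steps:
Function('g')(f, I) = Mul(2, I)
Add(7, Mul(-4, Pow(Add(Pow(Add(Function('C')(4, 6), 7), Rational(1, 2)), Function('g')(5, Pow(Add(6, -5), 2))), -1))) = Add(7, Mul(-4, Pow(Add(Pow(Add(1, 7), Rational(1, 2)), Mul(2, Pow(Add(6, -5), 2))), -1))) = Add(7, Mul(-4, Pow(Add(Pow(8, Rational(1, 2)), Mul(2, Pow(1, 2))), -1))) = Add(7, Mul(-4, Pow(Add(Mul(2, Pow(2, Rational(1, 2))), Mul(2, 1)), -1))) = Add(7, Mul(-4, Pow(Add(Mul(2, Pow(2, Rational(1, 2))), 2), -1))) = Add(7, Mul(-4, Pow(Add(2, Mul(2, Pow(2, Rational(1, 2)))), -1)))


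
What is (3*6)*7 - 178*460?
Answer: -81754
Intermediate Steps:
(3*6)*7 - 178*460 = 18*7 - 81880 = 126 - 81880 = -81754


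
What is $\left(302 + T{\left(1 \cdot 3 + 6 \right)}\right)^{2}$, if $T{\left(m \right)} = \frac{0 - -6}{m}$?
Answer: $\frac{824464}{9} \approx 91607.0$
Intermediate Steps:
$T{\left(m \right)} = \frac{6}{m}$ ($T{\left(m \right)} = \frac{0 + 6}{m} = \frac{6}{m}$)
$\left(302 + T{\left(1 \cdot 3 + 6 \right)}\right)^{2} = \left(302 + \frac{6}{1 \cdot 3 + 6}\right)^{2} = \left(302 + \frac{6}{3 + 6}\right)^{2} = \left(302 + \frac{6}{9}\right)^{2} = \left(302 + 6 \cdot \frac{1}{9}\right)^{2} = \left(302 + \frac{2}{3}\right)^{2} = \left(\frac{908}{3}\right)^{2} = \frac{824464}{9}$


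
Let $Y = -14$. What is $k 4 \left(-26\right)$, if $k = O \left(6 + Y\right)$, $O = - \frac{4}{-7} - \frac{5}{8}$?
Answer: $- \frac{312}{7} \approx -44.571$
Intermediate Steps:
$O = - \frac{3}{56}$ ($O = \left(-4\right) \left(- \frac{1}{7}\right) - \frac{5}{8} = \frac{4}{7} - \frac{5}{8} = - \frac{3}{56} \approx -0.053571$)
$k = \frac{3}{7}$ ($k = - \frac{3 \left(6 - 14\right)}{56} = \left(- \frac{3}{56}\right) \left(-8\right) = \frac{3}{7} \approx 0.42857$)
$k 4 \left(-26\right) = \frac{3 \cdot 4 \left(-26\right)}{7} = \frac{3}{7} \left(-104\right) = - \frac{312}{7}$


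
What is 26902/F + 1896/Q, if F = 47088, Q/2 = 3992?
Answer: 9502013/11748456 ≈ 0.80879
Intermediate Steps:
Q = 7984 (Q = 2*3992 = 7984)
26902/F + 1896/Q = 26902/47088 + 1896/7984 = 26902*(1/47088) + 1896*(1/7984) = 13451/23544 + 237/998 = 9502013/11748456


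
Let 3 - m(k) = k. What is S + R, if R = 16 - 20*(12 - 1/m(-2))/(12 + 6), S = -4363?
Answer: -39241/9 ≈ -4360.1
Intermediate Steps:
m(k) = 3 - k
R = 26/9 (R = 16 - 20*(12 - 1/(3 - 1*(-2)))/(12 + 6) = 16 - 20*(12 - 1/(3 + 2))/18 = 16 - 20*(12 - 1/5)/18 = 16 - 236/18 = 16 - 20*59/90 = 16 - 118/9 = 26/9 ≈ 2.8889)
S + R = -4363 + 26/9 = -39241/9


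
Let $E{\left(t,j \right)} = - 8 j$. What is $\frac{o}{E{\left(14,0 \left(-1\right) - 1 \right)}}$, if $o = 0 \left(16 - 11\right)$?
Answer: $0$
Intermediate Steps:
$o = 0$ ($o = 0 \cdot 5 = 0$)
$\frac{o}{E{\left(14,0 \left(-1\right) - 1 \right)}} = \frac{0}{\left(-8\right) \left(0 \left(-1\right) - 1\right)} = \frac{0}{\left(-8\right) \left(0 - 1\right)} = \frac{0}{\left(-8\right) \left(-1\right)} = \frac{0}{8} = 0 \cdot \frac{1}{8} = 0$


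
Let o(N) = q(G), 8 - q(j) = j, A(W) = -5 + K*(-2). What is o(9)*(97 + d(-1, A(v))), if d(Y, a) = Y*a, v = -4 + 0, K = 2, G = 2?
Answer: 636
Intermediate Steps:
v = -4
A(W) = -9 (A(W) = -5 + 2*(-2) = -5 - 4 = -9)
q(j) = 8 - j
o(N) = 6 (o(N) = 8 - 1*2 = 8 - 2 = 6)
o(9)*(97 + d(-1, A(v))) = 6*(97 - 1*(-9)) = 6*(97 + 9) = 6*106 = 636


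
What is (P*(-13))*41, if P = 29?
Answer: -15457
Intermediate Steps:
(P*(-13))*41 = (29*(-13))*41 = -377*41 = -15457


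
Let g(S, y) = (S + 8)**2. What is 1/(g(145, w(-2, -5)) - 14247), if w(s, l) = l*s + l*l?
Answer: 1/9162 ≈ 0.00010915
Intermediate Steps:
w(s, l) = l**2 + l*s (w(s, l) = l*s + l**2 = l**2 + l*s)
g(S, y) = (8 + S)**2
1/(g(145, w(-2, -5)) - 14247) = 1/((8 + 145)**2 - 14247) = 1/(153**2 - 14247) = 1/(23409 - 14247) = 1/9162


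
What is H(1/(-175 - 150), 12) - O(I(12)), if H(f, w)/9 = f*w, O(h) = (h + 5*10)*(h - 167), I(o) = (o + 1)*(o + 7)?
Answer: -7722108/325 ≈ -23760.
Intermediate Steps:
I(o) = (1 + o)*(7 + o)
O(h) = (-167 + h)*(50 + h) (O(h) = (h + 50)*(-167 + h) = (50 + h)*(-167 + h) = (-167 + h)*(50 + h))
H(f, w) = 9*f*w (H(f, w) = 9*(f*w) = 9*f*w)
H(1/(-175 - 150), 12) - O(I(12)) = 9*12/(-175 - 150) - (-8350 + (7 + 12**2 + 8*12)**2 - 117*(7 + 12**2 + 8*12)) = 9*12/(-325) - (-8350 + (7 + 144 + 96)**2 - 117*(7 + 144 + 96)) = 9*(-1/325)*12 - (-8350 + 247**2 - 117*247) = -108/325 - (-8350 + 61009 - 28899) = -108/325 - 1*23760 = -108/325 - 23760 = -7722108/325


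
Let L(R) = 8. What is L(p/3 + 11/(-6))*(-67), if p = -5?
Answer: -536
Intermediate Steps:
L(p/3 + 11/(-6))*(-67) = 8*(-67) = -536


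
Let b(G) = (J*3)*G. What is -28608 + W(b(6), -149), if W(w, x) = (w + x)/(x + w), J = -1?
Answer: -28607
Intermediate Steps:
b(G) = -3*G (b(G) = (-1*3)*G = -3*G)
W(w, x) = 1 (W(w, x) = (w + x)/(w + x) = 1)
-28608 + W(b(6), -149) = -28608 + 1 = -28607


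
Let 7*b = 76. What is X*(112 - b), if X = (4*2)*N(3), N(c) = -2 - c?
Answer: -28320/7 ≈ -4045.7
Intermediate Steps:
b = 76/7 (b = (1/7)*76 = 76/7 ≈ 10.857)
X = -40 (X = (4*2)*(-2 - 1*3) = 8*(-2 - 3) = 8*(-5) = -40)
X*(112 - b) = -40*(112 - 1*76/7) = -40*(112 - 76/7) = -40*708/7 = -28320/7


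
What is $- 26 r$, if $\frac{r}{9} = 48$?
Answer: $-11232$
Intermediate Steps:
$r = 432$ ($r = 9 \cdot 48 = 432$)
$- 26 r = \left(-26\right) 432 = -11232$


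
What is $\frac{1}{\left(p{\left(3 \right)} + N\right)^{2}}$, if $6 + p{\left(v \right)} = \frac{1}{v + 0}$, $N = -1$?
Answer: $\frac{9}{400} \approx 0.0225$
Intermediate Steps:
$p{\left(v \right)} = -6 + \frac{1}{v}$ ($p{\left(v \right)} = -6 + \frac{1}{v + 0} = -6 + \frac{1}{v}$)
$\frac{1}{\left(p{\left(3 \right)} + N\right)^{2}} = \frac{1}{\left(\left(-6 + \frac{1}{3}\right) - 1\right)^{2}} = \frac{1}{\left(- \frac{17}{3} - 1\right)^{2}} = \frac{1}{\left(- \frac{20}{3}\right)^{2}} = \frac{1}{\frac{400}{9}} = \frac{9}{400}$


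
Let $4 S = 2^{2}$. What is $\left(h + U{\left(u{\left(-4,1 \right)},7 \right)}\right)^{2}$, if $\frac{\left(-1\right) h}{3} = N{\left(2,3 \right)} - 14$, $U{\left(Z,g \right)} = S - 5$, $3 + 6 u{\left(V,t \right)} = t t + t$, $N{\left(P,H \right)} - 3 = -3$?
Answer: $1444$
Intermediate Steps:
$N{\left(P,H \right)} = 0$ ($N{\left(P,H \right)} = 3 - 3 = 0$)
$S = 1$ ($S = \frac{2^{2}}{4} = \frac{1}{4} \cdot 4 = 1$)
$u{\left(V,t \right)} = - \frac{1}{2} + \frac{t}{6} + \frac{t^{2}}{6}$ ($u{\left(V,t \right)} = - \frac{1}{2} + \frac{t t + t}{6} = - \frac{1}{2} + \frac{t^{2} + t}{6} = - \frac{1}{2} + \frac{t + t^{2}}{6} = - \frac{1}{2} + \left(\frac{t}{6} + \frac{t^{2}}{6}\right) = - \frac{1}{2} + \frac{t}{6} + \frac{t^{2}}{6}$)
$U{\left(Z,g \right)} = -4$ ($U{\left(Z,g \right)} = 1 - 5 = -4$)
$h = 42$ ($h = - 3 \left(0 - 14\right) = \left(-3\right) \left(-14\right) = 42$)
$\left(h + U{\left(u{\left(-4,1 \right)},7 \right)}\right)^{2} = \left(42 - 4\right)^{2} = 38^{2} = 1444$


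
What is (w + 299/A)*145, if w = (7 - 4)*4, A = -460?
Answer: 6583/4 ≈ 1645.8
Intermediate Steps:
w = 12 (w = 3*4 = 12)
(w + 299/A)*145 = (12 + 299/(-460))*145 = (12 + 299*(-1/460))*145 = (12 - 13/20)*145 = (227/20)*145 = 6583/4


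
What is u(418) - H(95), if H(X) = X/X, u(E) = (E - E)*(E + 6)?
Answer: -1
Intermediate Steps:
u(E) = 0 (u(E) = 0*(6 + E) = 0)
H(X) = 1
u(418) - H(95) = 0 - 1*1 = 0 - 1 = -1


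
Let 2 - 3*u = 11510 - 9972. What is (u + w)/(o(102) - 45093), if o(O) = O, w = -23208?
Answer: 23720/44991 ≈ 0.52722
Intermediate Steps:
u = -512 (u = 2/3 - (11510 - 9972)/3 = 2/3 - 1/3*1538 = 2/3 - 1538/3 = -512)
(u + w)/(o(102) - 45093) = (-512 - 23208)/(102 - 45093) = -23720/(-44991) = -23720*(-1/44991) = 23720/44991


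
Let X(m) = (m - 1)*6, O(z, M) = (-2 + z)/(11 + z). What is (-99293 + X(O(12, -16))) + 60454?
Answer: -893375/23 ≈ -38842.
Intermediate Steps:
O(z, M) = (-2 + z)/(11 + z)
X(m) = -6 + 6*m (X(m) = (-1 + m)*6 = -6 + 6*m)
(-99293 + X(O(12, -16))) + 60454 = (-99293 + (-6 + 6*((-2 + 12)/(11 + 12)))) + 60454 = (-99293 + (-6 + 6*(10/23))) + 60454 = (-99293 + (-6 + 60/23)) + 60454 = (-99293 - 78/23) + 60454 = -2283817/23 + 60454 = -893375/23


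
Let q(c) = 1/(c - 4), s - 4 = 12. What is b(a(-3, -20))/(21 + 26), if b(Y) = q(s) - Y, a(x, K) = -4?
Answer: 49/564 ≈ 0.086879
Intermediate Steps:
s = 16 (s = 4 + 12 = 16)
q(c) = 1/(-4 + c)
b(Y) = 1/12 - Y (b(Y) = 1/(-4 + 16) - Y = 1/12 - Y)
b(a(-3, -20))/(21 + 26) = (1/12 - 1*(-4))/(21 + 26) = (1/12 + 4)/47 = (49/12)*(1/47) = 49/564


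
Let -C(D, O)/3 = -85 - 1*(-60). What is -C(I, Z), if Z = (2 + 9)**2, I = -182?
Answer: -75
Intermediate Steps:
Z = 121 (Z = 11**2 = 121)
C(D, O) = 75 (C(D, O) = -3*(-85 - 1*(-60)) = -3*(-85 + 60) = -3*(-25) = 75)
-C(I, Z) = -1*75 = -75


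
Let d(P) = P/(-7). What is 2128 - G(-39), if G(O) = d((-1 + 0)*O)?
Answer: 14935/7 ≈ 2133.6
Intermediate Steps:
d(P) = -P/7 (d(P) = P*(-⅐) = -P/7)
G(O) = O/7 (G(O) = -(-1 + 0)*O/7 = -(-1)*O/7 = O/7)
2128 - G(-39) = 2128 - (-39)/7 = 2128 - 1*(-39/7) = 2128 + 39/7 = 14935/7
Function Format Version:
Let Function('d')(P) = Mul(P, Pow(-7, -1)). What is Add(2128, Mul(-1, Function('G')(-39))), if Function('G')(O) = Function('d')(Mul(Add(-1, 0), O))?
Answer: Rational(14935, 7) ≈ 2133.6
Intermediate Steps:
Function('d')(P) = Mul(Rational(-1, 7), P) (Function('d')(P) = Mul(P, Rational(-1, 7)) = Mul(Rational(-1, 7), P))
Function('G')(O) = Mul(Rational(1, 7), O) (Function('G')(O) = Mul(Rational(-1, 7), Mul(Add(-1, 0), O)) = Mul(Rational(-1, 7), Mul(-1, O)) = Mul(Rational(1, 7), O))
Add(2128, Mul(-1, Function('G')(-39))) = Add(2128, Mul(-1, Mul(Rational(1, 7), -39))) = Add(2128, Mul(-1, Rational(-39, 7))) = Add(2128, Rational(39, 7)) = Rational(14935, 7)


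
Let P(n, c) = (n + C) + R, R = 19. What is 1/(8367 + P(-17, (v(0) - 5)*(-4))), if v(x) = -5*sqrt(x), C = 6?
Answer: 1/8375 ≈ 0.00011940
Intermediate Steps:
P(n, c) = 25 + n (P(n, c) = (n + 6) + 19 = (6 + n) + 19 = 25 + n)
1/(8367 + P(-17, (v(0) - 5)*(-4))) = 1/(8367 + (25 - 17)) = 1/(8367 + 8) = 1/8375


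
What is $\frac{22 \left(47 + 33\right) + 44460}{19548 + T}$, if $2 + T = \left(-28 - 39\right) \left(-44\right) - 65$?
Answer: $\frac{46220}{22429} \approx 2.0607$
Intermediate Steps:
$T = 2881$ ($T = -2 - \left(65 - \left(-28 - 39\right) \left(-44\right)\right) = -2 - -2883 = -2 + \left(2948 - 65\right) = -2 + 2883 = 2881$)
$\frac{22 \left(47 + 33\right) + 44460}{19548 + T} = \frac{22 \left(47 + 33\right) + 44460}{19548 + 2881} = \frac{22 \cdot 80 + 44460}{22429} = \left(1760 + 44460\right) \frac{1}{22429} = 46220 \cdot \frac{1}{22429} = \frac{46220}{22429}$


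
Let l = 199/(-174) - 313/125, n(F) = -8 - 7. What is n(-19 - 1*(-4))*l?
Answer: 79337/1450 ≈ 54.715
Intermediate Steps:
n(F) = -15
l = -79337/21750 (l = 199*(-1/174) - 313*1/125 = -199/174 - 313/125 = -79337/21750 ≈ -3.6477)
n(-19 - 1*(-4))*l = -15*(-79337/21750) = 79337/1450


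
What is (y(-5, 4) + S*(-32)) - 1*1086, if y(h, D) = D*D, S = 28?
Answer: -1966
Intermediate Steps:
y(h, D) = D**2
(y(-5, 4) + S*(-32)) - 1*1086 = (4**2 + 28*(-32)) - 1*1086 = (16 - 896) - 1086 = -880 - 1086 = -1966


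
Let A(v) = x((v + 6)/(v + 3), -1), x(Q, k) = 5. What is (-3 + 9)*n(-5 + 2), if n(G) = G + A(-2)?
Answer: 12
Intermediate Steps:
A(v) = 5
n(G) = 5 + G (n(G) = G + 5 = 5 + G)
(-3 + 9)*n(-5 + 2) = (-3 + 9)*(5 + (-5 + 2)) = 6*(5 - 3) = 6*2 = 12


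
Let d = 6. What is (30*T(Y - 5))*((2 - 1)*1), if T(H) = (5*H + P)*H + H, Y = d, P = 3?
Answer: 270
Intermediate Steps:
Y = 6
T(H) = H + H*(3 + 5*H) (T(H) = (5*H + 3)*H + H = (3 + 5*H)*H + H = H*(3 + 5*H) + H = H + H*(3 + 5*H))
(30*T(Y - 5))*((2 - 1)*1) = (30*((6 - 5)*(4 + 5*(6 - 5))))*((2 - 1)*1) = (30*(1*(4 + 5*1)))*(1*1) = (30*(1*(4 + 5)))*1 = (30*(1*9))*1 = (30*9)*1 = 270*1 = 270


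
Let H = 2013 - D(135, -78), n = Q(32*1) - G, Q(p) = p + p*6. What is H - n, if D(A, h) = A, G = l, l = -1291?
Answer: 363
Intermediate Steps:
Q(p) = 7*p (Q(p) = p + 6*p = 7*p)
G = -1291
n = 1515 (n = 7*(32*1) - 1*(-1291) = 7*32 + 1291 = 224 + 1291 = 1515)
H = 1878 (H = 2013 - 1*135 = 2013 - 135 = 1878)
H - n = 1878 - 1*1515 = 1878 - 1515 = 363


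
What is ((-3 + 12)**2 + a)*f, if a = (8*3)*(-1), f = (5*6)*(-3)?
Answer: -5130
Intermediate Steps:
f = -90 (f = 30*(-3) = -90)
a = -24 (a = 24*(-1) = -24)
((-3 + 12)**2 + a)*f = ((-3 + 12)**2 - 24)*(-90) = (9**2 - 24)*(-90) = (81 - 24)*(-90) = 57*(-90) = -5130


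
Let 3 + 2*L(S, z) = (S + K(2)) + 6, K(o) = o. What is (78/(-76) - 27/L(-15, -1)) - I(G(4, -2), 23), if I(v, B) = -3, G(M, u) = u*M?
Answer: 1401/190 ≈ 7.3737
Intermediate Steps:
G(M, u) = M*u
L(S, z) = 5/2 + S/2 (L(S, z) = -3/2 + ((S + 2) + 6)/2 = -3/2 + ((2 + S) + 6)/2 = -3/2 + (8 + S)/2 = -3/2 + (4 + S/2) = 5/2 + S/2)
(78/(-76) - 27/L(-15, -1)) - I(G(4, -2), 23) = (78/(-76) - 27/(5/2 + (½)*(-15))) - 1*(-3) = (78*(-1/76) - 27/(5/2 - 15/2)) + 3 = (-39/38 - 27/(-5)) + 3 = (-39/38 - 27*(-⅕)) + 3 = (-39/38 + 27/5) + 3 = 831/190 + 3 = 1401/190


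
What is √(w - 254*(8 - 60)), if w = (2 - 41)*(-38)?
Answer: √14690 ≈ 121.20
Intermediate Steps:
w = 1482 (w = -39*(-38) = 1482)
√(w - 254*(8 - 60)) = √(1482 - 254*(8 - 60)) = √(1482 - 254*(-52)) = √(1482 + 13208) = √14690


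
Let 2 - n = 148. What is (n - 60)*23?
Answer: -4738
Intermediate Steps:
n = -146 (n = 2 - 1*148 = 2 - 148 = -146)
(n - 60)*23 = (-146 - 60)*23 = -206*23 = -4738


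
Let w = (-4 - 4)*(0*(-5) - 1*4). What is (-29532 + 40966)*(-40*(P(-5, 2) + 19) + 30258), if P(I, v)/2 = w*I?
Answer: 483635332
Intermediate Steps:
w = 32 (w = -8*(0 - 4) = -8*(-4) = 32)
P(I, v) = 64*I (P(I, v) = 2*(32*I) = 64*I)
(-29532 + 40966)*(-40*(P(-5, 2) + 19) + 30258) = (-29532 + 40966)*(-40*(64*(-5) + 19) + 30258) = 11434*(-40*(-320 + 19) + 30258) = 11434*(-40*(-301) + 30258) = 11434*(12040 + 30258) = 11434*42298 = 483635332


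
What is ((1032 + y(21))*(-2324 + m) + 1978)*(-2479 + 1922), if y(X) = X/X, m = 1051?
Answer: 731358267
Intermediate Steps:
y(X) = 1
((1032 + y(21))*(-2324 + m) + 1978)*(-2479 + 1922) = ((1032 + 1)*(-2324 + 1051) + 1978)*(-2479 + 1922) = (1033*(-1273) + 1978)*(-557) = (-1315009 + 1978)*(-557) = -1313031*(-557) = 731358267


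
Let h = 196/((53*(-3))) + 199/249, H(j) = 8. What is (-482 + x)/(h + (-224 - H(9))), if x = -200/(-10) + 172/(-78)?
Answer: 79639496/39876525 ≈ 1.9972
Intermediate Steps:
x = 694/39 (x = -200*(-⅒) + 172*(-1/78) = 20 - 86/39 = 694/39 ≈ 17.795)
h = -1907/4399 (h = 196/(-159) + 199*(1/249) = 196*(-1/159) + 199/249 = -196/159 + 199/249 = -1907/4399 ≈ -0.43351)
(-482 + x)/(h + (-224 - H(9))) = (-482 + 694/39)/(-1907/4399 + (-224 - 1*8)) = -18104/(39*(-1907/4399 + (-224 - 8))) = -18104/(39*(-1907/4399 - 232)) = -18104/(39*(-1022475/4399)) = -18104/39*(-4399/1022475) = 79639496/39876525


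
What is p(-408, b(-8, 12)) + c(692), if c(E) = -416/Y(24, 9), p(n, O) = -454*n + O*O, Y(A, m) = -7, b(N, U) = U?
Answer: 1298048/7 ≈ 1.8544e+5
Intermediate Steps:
p(n, O) = O**2 - 454*n (p(n, O) = -454*n + O**2 = O**2 - 454*n)
c(E) = 416/7 (c(E) = -416/(-7) = -416*(-1/7) = 416/7)
p(-408, b(-8, 12)) + c(692) = (12**2 - 454*(-408)) + 416/7 = (144 + 185232) + 416/7 = 185376 + 416/7 = 1298048/7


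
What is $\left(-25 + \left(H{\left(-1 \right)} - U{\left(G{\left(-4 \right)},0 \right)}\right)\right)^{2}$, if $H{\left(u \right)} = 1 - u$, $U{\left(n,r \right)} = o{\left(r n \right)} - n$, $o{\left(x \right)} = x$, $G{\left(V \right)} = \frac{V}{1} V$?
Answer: $49$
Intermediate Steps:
$G{\left(V \right)} = V^{2}$ ($G{\left(V \right)} = V 1 V = V V = V^{2}$)
$U{\left(n,r \right)} = - n + n r$ ($U{\left(n,r \right)} = r n - n = n r - n = - n + n r$)
$\left(-25 + \left(H{\left(-1 \right)} - U{\left(G{\left(-4 \right)},0 \right)}\right)\right)^{2} = \left(-25 + \left(\left(1 - -1\right) - \left(-4\right)^{2} \left(-1 + 0\right)\right)\right)^{2} = \left(-25 + \left(\left(1 + 1\right) - 16 \left(-1\right)\right)\right)^{2} = \left(-25 + \left(2 - -16\right)\right)^{2} = \left(-25 + \left(2 + 16\right)\right)^{2} = \left(-25 + 18\right)^{2} = \left(-7\right)^{2} = 49$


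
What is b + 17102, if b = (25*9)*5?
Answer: 18227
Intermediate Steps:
b = 1125 (b = 225*5 = 1125)
b + 17102 = 1125 + 17102 = 18227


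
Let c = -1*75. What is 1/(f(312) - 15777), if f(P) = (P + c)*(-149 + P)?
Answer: 1/22854 ≈ 4.3756e-5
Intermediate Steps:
c = -75
f(P) = (-149 + P)*(-75 + P) (f(P) = (P - 75)*(-149 + P) = (-75 + P)*(-149 + P) = (-149 + P)*(-75 + P))
1/(f(312) - 15777) = 1/((11175 + 312² - 224*312) - 15777) = 1/((11175 + 97344 - 69888) - 15777) = 1/(38631 - 15777) = 1/22854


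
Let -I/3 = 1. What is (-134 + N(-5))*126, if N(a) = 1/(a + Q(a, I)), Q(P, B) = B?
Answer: -67599/4 ≈ -16900.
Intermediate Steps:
I = -3 (I = -3*1 = -3)
N(a) = 1/(-3 + a) (N(a) = 1/(a - 3) = 1/(-3 + a))
(-134 + N(-5))*126 = (-134 + 1/(-3 - 5))*126 = (-134 + 1/(-8))*126 = (-134 - 1/8)*126 = -1073/8*126 = -67599/4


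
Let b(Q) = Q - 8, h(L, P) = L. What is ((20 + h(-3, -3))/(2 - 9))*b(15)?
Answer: -17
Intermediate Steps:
b(Q) = -8 + Q
((20 + h(-3, -3))/(2 - 9))*b(15) = ((20 - 3)/(2 - 9))*(-8 + 15) = (17/(-7))*7 = (17*(-1/7))*7 = -17/7*7 = -17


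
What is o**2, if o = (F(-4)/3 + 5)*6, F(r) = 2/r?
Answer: 841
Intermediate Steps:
o = 29 (o = ((2/(-4))/3 + 5)*6 = ((2*(-1/4))*(1/3) + 5)*6 = (-1/2*1/3 + 5)*6 = (-1/6 + 5)*6 = (29/6)*6 = 29)
o**2 = 29**2 = 841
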